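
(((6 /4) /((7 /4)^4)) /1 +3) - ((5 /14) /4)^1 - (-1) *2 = 97397 /19208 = 5.07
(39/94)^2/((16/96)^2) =13689/2209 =6.20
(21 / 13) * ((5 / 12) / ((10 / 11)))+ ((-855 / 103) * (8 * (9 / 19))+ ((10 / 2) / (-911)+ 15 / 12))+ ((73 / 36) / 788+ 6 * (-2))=-41.47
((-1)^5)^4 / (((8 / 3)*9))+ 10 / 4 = 61 / 24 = 2.54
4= 4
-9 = -9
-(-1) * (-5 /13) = -5 /13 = -0.38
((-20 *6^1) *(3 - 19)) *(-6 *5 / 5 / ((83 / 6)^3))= -2488320 / 571787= -4.35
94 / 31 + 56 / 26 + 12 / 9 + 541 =661951 / 1209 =547.52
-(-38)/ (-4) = -19/ 2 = -9.50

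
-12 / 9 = -1.33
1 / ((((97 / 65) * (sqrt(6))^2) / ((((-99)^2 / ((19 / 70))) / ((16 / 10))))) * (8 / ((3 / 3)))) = 37162125 / 117952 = 315.06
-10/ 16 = -5/ 8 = -0.62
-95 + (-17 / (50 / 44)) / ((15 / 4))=-37121 / 375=-98.99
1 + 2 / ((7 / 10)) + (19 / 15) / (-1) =272 / 105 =2.59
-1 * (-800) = 800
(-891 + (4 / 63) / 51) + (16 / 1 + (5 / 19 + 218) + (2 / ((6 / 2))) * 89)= -36469616 / 61047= -597.40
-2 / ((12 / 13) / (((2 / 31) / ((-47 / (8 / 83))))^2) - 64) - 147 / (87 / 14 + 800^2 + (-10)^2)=-90305272272398 / 393166127586881045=-0.00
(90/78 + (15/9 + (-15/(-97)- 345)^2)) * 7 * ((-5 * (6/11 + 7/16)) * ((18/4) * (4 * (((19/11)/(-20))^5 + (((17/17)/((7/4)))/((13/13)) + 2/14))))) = -5835996150908594963809917/110946317740544000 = -52601981.48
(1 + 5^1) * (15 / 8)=45 / 4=11.25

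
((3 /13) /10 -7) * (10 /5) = -13.95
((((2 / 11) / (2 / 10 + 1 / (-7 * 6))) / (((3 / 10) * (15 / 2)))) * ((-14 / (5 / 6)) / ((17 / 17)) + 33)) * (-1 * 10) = -30240 / 407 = -74.30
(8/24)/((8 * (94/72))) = 3/94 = 0.03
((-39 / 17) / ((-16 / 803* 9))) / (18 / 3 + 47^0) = 10439 / 5712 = 1.83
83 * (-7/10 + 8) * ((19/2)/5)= 115121/100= 1151.21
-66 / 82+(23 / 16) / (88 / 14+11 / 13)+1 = 168885 / 425744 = 0.40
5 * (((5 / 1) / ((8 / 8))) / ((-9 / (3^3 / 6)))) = -25 / 2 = -12.50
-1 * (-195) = 195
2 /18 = 1 /9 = 0.11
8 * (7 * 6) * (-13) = -4368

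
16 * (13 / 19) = 208 / 19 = 10.95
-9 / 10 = -0.90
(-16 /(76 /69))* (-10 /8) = 345 /19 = 18.16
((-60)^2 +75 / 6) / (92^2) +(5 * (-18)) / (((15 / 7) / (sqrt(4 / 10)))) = 7225 / 16928-42 * sqrt(10) / 5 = -26.14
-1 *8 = -8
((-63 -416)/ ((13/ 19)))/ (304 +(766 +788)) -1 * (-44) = 43.62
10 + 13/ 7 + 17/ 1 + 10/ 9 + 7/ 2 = 4217/ 126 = 33.47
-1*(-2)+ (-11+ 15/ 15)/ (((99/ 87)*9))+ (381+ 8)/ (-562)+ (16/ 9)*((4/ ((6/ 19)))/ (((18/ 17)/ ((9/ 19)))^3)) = 141457379/ 60255954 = 2.35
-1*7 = -7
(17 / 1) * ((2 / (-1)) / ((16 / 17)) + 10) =1071 / 8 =133.88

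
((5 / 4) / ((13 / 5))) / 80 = 5 / 832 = 0.01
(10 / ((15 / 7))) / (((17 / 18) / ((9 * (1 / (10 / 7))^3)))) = 64827 / 4250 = 15.25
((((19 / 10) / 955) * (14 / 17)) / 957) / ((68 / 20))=133 / 264127215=0.00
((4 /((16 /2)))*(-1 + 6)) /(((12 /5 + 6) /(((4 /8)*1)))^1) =25 /168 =0.15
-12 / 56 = -3 / 14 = -0.21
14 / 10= 7 / 5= 1.40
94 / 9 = 10.44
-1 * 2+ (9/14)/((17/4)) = -1.85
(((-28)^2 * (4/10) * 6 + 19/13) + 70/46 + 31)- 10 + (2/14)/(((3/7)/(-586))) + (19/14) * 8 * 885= 355354397/31395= 11318.82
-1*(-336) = 336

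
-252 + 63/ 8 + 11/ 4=-1931/ 8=-241.38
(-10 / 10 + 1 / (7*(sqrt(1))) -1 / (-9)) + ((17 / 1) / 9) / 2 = 0.20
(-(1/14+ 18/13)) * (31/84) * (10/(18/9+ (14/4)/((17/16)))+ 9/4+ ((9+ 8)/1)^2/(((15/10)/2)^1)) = -16454645/78624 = -209.28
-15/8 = -1.88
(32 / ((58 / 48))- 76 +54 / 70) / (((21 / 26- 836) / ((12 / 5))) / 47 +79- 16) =-725530728 / 827485855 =-0.88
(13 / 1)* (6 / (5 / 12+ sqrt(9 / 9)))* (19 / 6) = 2964 / 17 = 174.35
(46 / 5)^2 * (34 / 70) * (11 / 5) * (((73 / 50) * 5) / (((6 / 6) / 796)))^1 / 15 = 11496435368 / 328125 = 35036.76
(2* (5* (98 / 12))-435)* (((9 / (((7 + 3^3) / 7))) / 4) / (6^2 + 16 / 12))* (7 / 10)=-3339 / 1088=-3.07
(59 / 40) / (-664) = -59 / 26560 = -0.00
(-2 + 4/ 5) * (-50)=60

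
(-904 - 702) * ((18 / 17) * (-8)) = 231264 / 17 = 13603.76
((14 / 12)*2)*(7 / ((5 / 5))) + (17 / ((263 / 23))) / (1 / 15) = 30482 / 789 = 38.63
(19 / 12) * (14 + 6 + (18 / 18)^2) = 33.25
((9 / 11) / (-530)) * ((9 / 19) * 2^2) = -162 / 55385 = -0.00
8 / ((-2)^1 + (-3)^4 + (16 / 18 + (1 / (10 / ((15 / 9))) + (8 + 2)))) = 144 / 1621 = 0.09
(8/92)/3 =2/69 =0.03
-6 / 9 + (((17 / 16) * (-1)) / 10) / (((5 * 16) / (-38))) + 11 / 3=19523 / 6400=3.05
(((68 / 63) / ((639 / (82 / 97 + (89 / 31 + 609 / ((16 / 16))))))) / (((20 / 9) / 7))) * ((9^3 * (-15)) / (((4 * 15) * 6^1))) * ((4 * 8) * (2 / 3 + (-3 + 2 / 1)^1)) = 1127572056 / 1067485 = 1056.29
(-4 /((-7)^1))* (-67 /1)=-268 /7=-38.29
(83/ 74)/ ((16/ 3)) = 249/ 1184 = 0.21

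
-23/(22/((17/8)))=-391/176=-2.22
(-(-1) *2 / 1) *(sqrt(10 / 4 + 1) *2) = 2 *sqrt(14) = 7.48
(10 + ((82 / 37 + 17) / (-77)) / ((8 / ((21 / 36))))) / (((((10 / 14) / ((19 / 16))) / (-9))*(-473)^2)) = -155613591 / 233107719680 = -0.00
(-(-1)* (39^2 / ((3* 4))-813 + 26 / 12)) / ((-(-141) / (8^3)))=-1050752 / 423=-2484.05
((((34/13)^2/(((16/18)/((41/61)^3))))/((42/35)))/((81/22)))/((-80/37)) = -0.24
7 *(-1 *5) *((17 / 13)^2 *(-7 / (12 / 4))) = 70805 / 507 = 139.65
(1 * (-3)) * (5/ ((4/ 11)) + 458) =-5661/ 4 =-1415.25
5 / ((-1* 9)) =-0.56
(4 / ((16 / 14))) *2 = 7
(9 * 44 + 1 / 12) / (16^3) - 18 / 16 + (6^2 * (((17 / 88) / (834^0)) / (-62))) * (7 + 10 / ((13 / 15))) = -677152543 / 217890816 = -3.11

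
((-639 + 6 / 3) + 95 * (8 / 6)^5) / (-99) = 57511 / 24057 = 2.39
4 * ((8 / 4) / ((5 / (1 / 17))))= 8 / 85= 0.09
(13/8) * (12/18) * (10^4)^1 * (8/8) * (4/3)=130000/9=14444.44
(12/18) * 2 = 4/3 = 1.33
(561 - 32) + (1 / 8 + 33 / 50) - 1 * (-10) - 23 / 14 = 753399 / 1400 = 538.14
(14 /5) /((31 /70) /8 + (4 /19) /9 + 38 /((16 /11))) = 268128 /2509271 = 0.11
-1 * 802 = -802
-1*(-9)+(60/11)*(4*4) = 1059/11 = 96.27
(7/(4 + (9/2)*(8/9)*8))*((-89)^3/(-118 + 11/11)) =4934783/4212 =1171.60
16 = 16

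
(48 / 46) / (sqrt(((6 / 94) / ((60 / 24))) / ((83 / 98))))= 4* sqrt(58515) / 161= 6.01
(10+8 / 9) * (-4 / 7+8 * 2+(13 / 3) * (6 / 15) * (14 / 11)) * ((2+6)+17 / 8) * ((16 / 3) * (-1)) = -570304 / 55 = -10369.16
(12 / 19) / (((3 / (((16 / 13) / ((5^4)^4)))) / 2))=128 / 37689208984375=0.00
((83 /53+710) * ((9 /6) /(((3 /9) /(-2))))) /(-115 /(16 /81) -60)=1810224 /181525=9.97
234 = 234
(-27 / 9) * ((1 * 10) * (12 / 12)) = -30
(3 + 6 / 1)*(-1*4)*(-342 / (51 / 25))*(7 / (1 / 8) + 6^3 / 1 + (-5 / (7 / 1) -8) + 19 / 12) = 190228950 / 119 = 1598562.61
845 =845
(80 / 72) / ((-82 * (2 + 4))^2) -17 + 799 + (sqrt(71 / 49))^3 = 71 * sqrt(71) / 343 + 851823221 / 1089288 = 783.74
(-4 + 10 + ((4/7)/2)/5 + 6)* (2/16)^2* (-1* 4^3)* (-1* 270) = 22788/7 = 3255.43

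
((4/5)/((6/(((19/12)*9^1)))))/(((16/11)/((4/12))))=209/480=0.44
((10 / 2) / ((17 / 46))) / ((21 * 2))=115 / 357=0.32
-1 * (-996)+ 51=1047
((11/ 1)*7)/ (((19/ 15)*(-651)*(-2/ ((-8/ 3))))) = -220/ 1767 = -0.12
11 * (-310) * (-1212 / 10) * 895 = 369896340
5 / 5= 1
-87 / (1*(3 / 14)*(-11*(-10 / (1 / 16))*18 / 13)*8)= -2639 / 126720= -0.02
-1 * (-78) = 78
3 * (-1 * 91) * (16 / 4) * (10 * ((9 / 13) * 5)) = -37800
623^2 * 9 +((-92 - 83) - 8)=3492978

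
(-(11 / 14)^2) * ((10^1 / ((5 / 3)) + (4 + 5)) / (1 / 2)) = -1815 / 98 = -18.52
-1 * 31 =-31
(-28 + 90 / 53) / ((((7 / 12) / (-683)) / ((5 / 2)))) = 28563060 / 371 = 76989.38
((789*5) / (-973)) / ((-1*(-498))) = -1315 / 161518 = -0.01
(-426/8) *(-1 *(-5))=-1065/4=-266.25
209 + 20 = 229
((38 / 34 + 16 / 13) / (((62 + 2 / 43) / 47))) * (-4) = -1048899 / 147407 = -7.12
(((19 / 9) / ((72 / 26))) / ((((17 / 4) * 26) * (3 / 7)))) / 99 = 133 / 817938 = 0.00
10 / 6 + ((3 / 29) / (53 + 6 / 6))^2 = 454141 / 272484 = 1.67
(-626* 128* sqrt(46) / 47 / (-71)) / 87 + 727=80128* sqrt(46) / 290319 + 727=728.87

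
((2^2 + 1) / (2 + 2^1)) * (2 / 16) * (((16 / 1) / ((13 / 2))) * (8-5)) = 15 / 13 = 1.15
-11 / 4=-2.75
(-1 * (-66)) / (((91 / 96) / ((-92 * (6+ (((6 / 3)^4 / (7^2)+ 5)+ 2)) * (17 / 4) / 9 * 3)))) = -539242176 / 4459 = -120933.43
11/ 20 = 0.55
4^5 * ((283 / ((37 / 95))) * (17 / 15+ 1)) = 176193536 / 111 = 1587329.15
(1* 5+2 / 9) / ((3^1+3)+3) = 47 / 81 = 0.58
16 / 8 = 2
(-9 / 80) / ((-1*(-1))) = -9 / 80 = -0.11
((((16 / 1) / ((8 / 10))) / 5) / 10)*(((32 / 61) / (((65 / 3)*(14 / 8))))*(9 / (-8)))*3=-2592 / 138775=-0.02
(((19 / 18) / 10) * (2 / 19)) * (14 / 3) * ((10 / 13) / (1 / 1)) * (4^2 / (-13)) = -224 / 4563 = -0.05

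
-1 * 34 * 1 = -34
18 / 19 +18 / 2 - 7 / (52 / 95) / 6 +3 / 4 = 50779 / 5928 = 8.57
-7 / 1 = -7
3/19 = 0.16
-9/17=-0.53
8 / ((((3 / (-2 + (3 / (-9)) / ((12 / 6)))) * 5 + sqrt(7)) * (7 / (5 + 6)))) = -102960 / 48419-14872 * sqrt(7) / 48419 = -2.94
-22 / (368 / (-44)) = 121 / 46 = 2.63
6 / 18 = 1 / 3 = 0.33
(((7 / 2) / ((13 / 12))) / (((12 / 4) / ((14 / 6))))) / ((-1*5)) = -98 / 195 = -0.50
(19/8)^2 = 5.64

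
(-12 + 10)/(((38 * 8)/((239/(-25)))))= 239/3800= 0.06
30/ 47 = 0.64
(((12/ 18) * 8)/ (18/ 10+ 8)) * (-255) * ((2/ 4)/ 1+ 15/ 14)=-218.08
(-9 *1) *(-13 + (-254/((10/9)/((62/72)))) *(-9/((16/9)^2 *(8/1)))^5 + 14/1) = -13780523946923212257/720575940379279360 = -19.12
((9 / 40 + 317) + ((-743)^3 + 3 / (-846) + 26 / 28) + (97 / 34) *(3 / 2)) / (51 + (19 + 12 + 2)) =-275291096280379 / 56377440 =-4883001.01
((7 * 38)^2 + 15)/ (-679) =-70771/ 679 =-104.23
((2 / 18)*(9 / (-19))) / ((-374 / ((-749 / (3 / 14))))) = -5243 / 10659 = -0.49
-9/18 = -1/2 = -0.50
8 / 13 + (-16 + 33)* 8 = 1776 / 13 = 136.62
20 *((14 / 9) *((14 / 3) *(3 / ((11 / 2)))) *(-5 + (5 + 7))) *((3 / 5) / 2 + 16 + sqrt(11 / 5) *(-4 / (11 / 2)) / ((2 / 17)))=894544 / 99 - 746368 *sqrt(55) / 1089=3952.96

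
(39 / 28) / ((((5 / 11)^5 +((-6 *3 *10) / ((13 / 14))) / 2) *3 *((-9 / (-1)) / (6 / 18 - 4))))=299393809 / 153380028060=0.00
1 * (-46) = -46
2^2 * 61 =244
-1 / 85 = -0.01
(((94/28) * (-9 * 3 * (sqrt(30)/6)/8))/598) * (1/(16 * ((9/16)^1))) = -47 * sqrt(30)/133952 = -0.00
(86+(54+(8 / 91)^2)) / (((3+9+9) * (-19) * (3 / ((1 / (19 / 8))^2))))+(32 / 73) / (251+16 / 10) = -696533242336 / 36657921610947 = -0.02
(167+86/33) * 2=11194/33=339.21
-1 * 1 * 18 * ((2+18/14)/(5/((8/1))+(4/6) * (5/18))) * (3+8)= -983664/1225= -802.99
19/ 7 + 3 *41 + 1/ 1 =887/ 7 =126.71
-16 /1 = -16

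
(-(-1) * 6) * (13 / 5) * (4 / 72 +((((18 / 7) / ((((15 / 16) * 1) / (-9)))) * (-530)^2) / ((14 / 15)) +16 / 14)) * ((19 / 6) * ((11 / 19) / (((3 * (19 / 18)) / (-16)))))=14992884519184 / 13965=1073604333.63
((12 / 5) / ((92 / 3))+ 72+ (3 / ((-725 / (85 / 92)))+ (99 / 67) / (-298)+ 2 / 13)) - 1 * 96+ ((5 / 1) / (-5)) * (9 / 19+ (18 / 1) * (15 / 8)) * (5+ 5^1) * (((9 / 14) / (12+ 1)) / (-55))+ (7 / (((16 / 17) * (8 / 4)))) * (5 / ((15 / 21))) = 3993723215871 / 1558659366880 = 2.56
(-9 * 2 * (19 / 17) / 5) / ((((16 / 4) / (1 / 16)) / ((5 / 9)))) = -19 / 544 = -0.03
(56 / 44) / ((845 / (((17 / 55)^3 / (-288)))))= -34391 / 222689610000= -0.00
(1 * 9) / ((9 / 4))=4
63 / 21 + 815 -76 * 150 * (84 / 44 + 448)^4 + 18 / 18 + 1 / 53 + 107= -362452029762131878561 / 775973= -467093609909277.61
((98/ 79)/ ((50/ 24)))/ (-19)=-0.03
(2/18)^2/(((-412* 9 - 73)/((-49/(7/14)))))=98/306261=0.00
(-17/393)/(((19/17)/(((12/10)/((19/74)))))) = -42772/236455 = -0.18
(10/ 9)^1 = 10/ 9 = 1.11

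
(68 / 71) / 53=0.02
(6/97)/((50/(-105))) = -0.13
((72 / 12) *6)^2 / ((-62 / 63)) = -40824 / 31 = -1316.90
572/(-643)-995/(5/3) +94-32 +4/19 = -6544391/12217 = -535.68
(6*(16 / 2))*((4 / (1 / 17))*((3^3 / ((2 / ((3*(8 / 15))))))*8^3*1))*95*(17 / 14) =29148512256 / 7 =4164073179.43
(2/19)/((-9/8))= -16/171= -0.09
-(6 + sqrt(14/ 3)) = -6 - sqrt(42)/ 3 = -8.16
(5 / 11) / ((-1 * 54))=-0.01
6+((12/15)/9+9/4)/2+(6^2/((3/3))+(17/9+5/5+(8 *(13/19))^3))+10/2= 177008773/823080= 215.06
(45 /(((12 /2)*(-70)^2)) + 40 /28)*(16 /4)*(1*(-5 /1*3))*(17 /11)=-132.61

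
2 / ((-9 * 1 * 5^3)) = -2 / 1125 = -0.00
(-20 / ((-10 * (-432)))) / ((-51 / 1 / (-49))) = -49 / 11016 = -0.00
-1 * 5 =-5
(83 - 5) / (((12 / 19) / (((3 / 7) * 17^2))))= 214149 / 14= 15296.36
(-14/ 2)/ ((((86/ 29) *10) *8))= -203/ 6880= -0.03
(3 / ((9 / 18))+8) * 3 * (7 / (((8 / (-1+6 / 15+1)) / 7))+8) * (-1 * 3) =-13167 / 10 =-1316.70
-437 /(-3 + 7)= -437 /4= -109.25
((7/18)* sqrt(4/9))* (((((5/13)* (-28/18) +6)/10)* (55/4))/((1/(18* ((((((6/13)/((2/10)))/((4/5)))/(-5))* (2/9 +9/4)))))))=-2706935/54756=-49.44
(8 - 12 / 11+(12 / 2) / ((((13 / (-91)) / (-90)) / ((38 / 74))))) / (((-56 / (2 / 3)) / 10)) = -1982080 / 8547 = -231.90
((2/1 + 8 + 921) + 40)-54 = 917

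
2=2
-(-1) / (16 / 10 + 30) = 5 / 158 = 0.03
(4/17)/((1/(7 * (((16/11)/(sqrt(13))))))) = 448 * sqrt(13)/2431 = 0.66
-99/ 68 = -1.46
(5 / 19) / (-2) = -5 / 38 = -0.13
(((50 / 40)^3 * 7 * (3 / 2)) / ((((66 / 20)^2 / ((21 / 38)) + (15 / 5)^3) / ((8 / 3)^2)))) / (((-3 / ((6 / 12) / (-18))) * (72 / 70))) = 5359375 / 190671408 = 0.03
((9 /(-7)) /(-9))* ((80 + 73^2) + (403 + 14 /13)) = 830.44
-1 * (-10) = 10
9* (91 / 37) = 819 / 37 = 22.14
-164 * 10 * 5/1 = -8200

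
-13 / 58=-0.22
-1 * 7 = -7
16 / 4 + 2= 6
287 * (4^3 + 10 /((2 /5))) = 25543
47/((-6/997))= -7809.83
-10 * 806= -8060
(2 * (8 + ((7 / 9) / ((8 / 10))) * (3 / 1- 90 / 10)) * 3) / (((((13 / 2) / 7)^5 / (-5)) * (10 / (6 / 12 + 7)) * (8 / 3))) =-756315 / 28561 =-26.48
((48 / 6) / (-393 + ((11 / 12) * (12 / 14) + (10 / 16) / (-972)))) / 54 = -0.00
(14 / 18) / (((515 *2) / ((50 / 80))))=7 / 14832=0.00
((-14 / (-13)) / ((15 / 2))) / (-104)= -7 / 5070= -0.00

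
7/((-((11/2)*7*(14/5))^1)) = -5/77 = -0.06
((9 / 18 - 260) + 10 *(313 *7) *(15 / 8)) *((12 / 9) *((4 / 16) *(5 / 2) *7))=1905015 / 8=238126.88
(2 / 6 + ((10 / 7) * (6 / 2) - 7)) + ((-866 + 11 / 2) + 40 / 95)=-688243 / 798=-862.46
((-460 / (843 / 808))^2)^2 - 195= 19084323406462011525805 / 505022001201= 37789093071.35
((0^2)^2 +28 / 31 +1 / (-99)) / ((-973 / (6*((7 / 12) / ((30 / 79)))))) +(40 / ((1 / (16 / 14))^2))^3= 429420535563763189 / 3011280273540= 142603.97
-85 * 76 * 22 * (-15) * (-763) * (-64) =104100057600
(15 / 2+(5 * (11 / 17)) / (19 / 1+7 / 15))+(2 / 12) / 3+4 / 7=2593543 / 312732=8.29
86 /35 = 2.46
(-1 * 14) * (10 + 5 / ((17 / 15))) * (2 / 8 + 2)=-15435 / 34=-453.97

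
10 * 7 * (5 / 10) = 35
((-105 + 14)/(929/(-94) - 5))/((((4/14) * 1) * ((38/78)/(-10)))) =-11676210/26581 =-439.27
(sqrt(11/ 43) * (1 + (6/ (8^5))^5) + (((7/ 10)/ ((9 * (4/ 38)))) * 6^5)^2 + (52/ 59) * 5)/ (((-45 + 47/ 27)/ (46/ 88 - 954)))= 1337292727126854023414024577 * sqrt(473)/ 2608937476592095673339346944 + 13788900848723859/ 18950800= 727615776.64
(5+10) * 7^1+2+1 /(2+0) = 215 /2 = 107.50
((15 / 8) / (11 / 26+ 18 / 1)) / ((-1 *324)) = -65 / 206928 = -0.00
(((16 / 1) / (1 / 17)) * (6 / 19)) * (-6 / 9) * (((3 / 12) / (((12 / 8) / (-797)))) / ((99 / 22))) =867136 / 513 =1690.32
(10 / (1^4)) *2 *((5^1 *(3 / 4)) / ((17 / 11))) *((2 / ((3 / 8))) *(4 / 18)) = 8800 / 153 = 57.52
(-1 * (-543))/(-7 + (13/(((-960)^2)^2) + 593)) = 461195182080000/497717084160013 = 0.93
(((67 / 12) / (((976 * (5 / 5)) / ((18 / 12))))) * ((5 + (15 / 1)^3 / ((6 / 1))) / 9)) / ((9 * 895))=15209 / 226416384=0.00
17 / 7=2.43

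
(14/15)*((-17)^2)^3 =337925966/15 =22528397.73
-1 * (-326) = 326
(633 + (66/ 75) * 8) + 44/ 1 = 17101/ 25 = 684.04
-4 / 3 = -1.33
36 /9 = 4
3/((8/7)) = 21/8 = 2.62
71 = 71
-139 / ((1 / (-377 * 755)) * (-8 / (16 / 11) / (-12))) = 949542360 / 11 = 86322032.73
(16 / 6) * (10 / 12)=20 / 9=2.22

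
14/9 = 1.56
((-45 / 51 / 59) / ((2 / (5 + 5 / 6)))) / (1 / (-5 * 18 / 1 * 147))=1157625 / 2006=577.08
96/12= 8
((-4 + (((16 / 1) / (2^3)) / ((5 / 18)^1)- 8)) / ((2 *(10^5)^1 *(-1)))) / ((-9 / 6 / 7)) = -7 / 62500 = -0.00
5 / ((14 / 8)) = 20 / 7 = 2.86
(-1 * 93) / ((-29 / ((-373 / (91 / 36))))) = -1248804 / 2639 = -473.21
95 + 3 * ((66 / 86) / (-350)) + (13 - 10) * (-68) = -1640549 / 15050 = -109.01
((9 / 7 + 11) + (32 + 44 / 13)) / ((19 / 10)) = 43380 / 1729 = 25.09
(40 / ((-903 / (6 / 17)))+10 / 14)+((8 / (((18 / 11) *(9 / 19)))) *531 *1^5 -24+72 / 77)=2764969609 / 506583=5458.08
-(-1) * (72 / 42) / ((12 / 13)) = 13 / 7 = 1.86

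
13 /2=6.50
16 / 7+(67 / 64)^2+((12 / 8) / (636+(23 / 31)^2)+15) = 322444262963 / 17539379200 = 18.38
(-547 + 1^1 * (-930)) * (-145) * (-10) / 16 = -1070825 / 8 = -133853.12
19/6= 3.17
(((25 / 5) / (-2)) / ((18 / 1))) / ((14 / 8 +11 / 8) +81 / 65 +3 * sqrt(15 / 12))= -1477450 / 19120761 +169000 * sqrt(5) / 6373587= -0.02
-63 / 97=-0.65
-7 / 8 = -0.88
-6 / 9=-2 / 3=-0.67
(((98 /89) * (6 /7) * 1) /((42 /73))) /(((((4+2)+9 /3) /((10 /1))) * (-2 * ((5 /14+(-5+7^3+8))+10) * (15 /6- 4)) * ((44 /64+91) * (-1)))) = -327040 /17587227789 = -0.00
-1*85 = -85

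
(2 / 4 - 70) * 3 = -417 / 2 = -208.50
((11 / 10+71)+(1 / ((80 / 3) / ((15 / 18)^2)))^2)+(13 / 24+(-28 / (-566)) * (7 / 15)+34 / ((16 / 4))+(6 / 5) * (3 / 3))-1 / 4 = 4283351087 / 52162560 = 82.12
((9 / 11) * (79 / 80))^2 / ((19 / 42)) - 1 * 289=-287.56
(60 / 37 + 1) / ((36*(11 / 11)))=97 / 1332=0.07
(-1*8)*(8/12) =-16/3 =-5.33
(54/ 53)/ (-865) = -54/ 45845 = -0.00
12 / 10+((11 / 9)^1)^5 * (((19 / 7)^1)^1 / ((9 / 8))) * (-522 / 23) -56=-9704015666 / 47534445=-204.15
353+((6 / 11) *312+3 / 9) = 17276 / 33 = 523.52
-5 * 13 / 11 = -65 / 11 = -5.91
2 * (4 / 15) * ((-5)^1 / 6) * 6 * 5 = -40 / 3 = -13.33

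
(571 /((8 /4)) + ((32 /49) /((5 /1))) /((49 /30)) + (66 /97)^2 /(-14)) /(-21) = -12901585087 /948822378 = -13.60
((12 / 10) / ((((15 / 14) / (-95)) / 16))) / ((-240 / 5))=532 / 15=35.47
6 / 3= 2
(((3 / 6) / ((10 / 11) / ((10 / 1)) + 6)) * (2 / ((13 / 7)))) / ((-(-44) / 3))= 21 / 3484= 0.01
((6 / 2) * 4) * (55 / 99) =20 / 3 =6.67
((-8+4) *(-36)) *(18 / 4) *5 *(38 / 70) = 12312 / 7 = 1758.86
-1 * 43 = -43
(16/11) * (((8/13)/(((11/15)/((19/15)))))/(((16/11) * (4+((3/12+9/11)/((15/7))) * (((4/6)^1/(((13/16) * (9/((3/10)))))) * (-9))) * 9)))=475/15594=0.03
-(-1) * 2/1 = 2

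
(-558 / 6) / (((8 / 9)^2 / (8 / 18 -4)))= 837 / 2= 418.50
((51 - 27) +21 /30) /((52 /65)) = 30.88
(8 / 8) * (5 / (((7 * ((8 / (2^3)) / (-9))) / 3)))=-135 / 7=-19.29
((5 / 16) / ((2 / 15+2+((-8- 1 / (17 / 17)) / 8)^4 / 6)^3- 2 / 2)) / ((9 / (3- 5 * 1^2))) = -128849018880000 / 23803636604880349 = -0.01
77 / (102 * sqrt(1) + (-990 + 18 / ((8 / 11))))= -308 / 3453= -0.09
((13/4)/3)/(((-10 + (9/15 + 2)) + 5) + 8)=0.19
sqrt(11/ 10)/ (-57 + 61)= sqrt(110)/ 40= 0.26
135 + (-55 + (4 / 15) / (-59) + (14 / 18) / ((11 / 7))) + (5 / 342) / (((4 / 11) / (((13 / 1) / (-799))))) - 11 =82157503163 / 1182296280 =69.49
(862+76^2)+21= 6659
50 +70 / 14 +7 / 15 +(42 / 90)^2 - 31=5554 / 225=24.68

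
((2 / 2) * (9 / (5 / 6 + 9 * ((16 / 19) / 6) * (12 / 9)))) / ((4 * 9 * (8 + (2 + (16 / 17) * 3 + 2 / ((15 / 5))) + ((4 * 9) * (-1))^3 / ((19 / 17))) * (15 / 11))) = -0.00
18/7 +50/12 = 283/42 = 6.74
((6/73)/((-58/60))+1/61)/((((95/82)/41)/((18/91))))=-536353308/1116389365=-0.48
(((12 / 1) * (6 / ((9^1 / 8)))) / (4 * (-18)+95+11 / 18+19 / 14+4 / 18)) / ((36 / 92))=448 / 69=6.49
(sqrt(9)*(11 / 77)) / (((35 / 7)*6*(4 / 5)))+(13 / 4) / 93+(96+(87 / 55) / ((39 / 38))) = 363412961 / 3723720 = 97.59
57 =57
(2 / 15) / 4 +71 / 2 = 533 / 15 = 35.53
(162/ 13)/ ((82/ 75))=6075/ 533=11.40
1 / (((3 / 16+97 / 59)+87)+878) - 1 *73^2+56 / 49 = -34038729647 / 6388823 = -5327.86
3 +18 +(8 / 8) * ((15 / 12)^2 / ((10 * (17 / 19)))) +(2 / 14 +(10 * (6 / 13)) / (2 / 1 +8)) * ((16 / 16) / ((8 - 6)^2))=1055709 / 49504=21.33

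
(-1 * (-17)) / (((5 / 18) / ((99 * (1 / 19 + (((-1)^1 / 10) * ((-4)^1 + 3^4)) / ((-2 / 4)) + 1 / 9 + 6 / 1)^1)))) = 62058942 / 475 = 130650.40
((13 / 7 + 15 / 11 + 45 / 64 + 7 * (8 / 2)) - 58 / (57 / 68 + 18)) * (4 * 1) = 26013167 / 225456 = 115.38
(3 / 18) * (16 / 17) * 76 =608 / 51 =11.92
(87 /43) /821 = 87 /35303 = 0.00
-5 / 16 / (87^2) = -5 / 121104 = -0.00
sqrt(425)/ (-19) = -5 * sqrt(17)/ 19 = -1.09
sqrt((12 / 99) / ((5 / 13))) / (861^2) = 2 * sqrt(2145) / 122317965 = 0.00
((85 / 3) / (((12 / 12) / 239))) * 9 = 60945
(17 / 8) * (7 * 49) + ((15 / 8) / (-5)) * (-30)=5921 / 8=740.12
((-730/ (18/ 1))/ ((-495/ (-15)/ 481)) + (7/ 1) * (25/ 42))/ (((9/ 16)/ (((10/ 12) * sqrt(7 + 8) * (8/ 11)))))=-55784800 * sqrt(15)/ 88209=-2449.34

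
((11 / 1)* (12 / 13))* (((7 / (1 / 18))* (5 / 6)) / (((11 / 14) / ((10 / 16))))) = 11025 / 13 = 848.08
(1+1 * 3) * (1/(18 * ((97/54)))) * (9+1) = 120/97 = 1.24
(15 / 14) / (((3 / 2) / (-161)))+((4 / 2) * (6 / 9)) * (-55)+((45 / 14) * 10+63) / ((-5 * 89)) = -1761973 / 9345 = -188.55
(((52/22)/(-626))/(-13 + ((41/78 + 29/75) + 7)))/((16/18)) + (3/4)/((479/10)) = 359794005/21815577916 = 0.02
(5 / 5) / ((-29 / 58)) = -2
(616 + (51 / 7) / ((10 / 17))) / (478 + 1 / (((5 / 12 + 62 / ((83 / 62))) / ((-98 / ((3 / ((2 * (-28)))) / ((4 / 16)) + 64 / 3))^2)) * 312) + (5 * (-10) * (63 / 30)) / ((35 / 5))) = 2991377812955311 / 2204079936741970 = 1.36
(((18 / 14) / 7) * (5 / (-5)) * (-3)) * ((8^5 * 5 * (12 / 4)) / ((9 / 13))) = 19169280 / 49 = 391209.80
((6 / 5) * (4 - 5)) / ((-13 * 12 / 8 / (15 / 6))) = 2 / 13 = 0.15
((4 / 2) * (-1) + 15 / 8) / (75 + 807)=-1 / 7056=-0.00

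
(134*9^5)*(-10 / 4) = -19781415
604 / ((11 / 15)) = 9060 / 11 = 823.64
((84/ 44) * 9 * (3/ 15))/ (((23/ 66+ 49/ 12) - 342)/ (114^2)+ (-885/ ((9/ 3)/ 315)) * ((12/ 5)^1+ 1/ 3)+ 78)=-3274992/ 241993082435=-0.00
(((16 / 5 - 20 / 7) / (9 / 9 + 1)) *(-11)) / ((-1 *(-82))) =-33 / 1435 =-0.02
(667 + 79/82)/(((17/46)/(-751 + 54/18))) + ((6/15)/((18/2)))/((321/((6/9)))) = -2402071010296/1776735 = -1351957.95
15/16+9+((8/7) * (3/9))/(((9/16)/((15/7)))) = 80359/7056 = 11.39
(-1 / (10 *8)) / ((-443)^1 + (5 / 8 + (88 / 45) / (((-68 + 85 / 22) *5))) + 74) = 0.00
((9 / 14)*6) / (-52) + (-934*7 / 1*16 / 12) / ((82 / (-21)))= 33316541 / 14924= 2232.41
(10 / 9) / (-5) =-2 / 9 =-0.22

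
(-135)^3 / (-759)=820125 / 253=3241.60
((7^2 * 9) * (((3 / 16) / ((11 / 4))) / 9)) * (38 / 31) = 2793 / 682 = 4.10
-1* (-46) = 46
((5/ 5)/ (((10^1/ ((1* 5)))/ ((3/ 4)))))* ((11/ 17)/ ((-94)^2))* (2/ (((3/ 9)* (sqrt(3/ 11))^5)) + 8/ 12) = 11/ 600848 + 1331* sqrt(33)/ 1802544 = 0.00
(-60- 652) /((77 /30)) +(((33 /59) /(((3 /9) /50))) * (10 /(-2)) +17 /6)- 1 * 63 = -20635963 /27258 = -757.06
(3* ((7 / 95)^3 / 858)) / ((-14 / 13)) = -49 / 37724500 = -0.00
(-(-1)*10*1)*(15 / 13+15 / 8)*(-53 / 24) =-27825 / 416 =-66.89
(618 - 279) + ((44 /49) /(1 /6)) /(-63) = 348743 /1029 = 338.91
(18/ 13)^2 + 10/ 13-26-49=-12221/ 169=-72.31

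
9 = 9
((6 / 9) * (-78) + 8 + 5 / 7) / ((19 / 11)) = -3333 / 133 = -25.06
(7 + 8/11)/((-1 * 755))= -0.01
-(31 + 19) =-50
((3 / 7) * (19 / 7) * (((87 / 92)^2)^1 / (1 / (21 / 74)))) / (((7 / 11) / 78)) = 555254271 / 15345232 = 36.18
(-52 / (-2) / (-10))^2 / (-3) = -2.25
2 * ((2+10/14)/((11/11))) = 5.43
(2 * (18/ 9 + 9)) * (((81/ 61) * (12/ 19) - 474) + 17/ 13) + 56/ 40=-781930621/ 75335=-10379.38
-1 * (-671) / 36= 671 / 36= 18.64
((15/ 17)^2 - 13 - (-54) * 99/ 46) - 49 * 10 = -2565769/ 6647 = -386.00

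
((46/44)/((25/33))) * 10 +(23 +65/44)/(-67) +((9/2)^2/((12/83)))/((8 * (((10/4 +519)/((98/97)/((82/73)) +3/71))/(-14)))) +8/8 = 34708810032779/2480605389680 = 13.99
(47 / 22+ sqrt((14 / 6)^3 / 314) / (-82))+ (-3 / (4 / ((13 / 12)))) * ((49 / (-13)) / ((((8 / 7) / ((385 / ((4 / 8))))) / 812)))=294879191 / 176 - 7 * sqrt(6594) / 231732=1675449.95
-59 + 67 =8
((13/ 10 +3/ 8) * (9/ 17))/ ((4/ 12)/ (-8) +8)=1809/ 16235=0.11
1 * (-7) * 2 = -14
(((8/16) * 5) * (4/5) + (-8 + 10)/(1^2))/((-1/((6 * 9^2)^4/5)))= -223154201664/5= -44630840332.80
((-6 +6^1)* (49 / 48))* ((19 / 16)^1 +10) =0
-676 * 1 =-676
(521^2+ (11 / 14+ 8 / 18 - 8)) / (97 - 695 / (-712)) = 2770.41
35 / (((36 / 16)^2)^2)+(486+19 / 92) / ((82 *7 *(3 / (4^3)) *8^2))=13926497 / 8450568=1.65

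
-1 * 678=-678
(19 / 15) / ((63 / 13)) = 247 / 945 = 0.26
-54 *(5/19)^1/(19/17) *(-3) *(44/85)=7128/361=19.75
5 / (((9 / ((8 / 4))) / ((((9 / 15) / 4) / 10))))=1 / 60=0.02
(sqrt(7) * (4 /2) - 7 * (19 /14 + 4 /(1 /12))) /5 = -691 /10 + 2 * sqrt(7) /5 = -68.04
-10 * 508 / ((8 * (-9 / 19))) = 12065 / 9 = 1340.56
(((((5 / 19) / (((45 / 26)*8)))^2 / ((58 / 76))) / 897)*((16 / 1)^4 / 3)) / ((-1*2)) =-53248 / 9238617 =-0.01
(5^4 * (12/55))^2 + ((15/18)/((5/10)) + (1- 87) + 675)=19185.71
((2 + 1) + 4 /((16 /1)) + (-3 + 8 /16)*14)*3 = -381 /4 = -95.25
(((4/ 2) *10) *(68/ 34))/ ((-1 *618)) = -20/ 309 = -0.06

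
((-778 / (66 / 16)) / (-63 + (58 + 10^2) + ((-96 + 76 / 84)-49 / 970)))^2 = 1785988740121600 / 1066610281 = 1674452.96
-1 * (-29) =29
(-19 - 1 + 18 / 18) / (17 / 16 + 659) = -304 / 10561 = -0.03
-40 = -40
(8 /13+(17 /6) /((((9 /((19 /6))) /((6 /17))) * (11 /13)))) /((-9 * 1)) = -7963 /69498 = -0.11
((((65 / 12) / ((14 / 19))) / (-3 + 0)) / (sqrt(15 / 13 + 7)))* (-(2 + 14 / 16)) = 28405* sqrt(1378) / 427392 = 2.47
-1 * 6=-6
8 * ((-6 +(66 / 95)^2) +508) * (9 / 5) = 326513232 / 45125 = 7235.75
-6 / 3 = -2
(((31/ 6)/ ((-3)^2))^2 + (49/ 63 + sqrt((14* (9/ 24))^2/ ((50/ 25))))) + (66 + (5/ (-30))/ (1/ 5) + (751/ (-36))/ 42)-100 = -1397107/ 40824 + 21* sqrt(2)/ 8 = -30.51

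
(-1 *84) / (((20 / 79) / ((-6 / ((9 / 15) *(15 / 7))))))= 7742 / 5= 1548.40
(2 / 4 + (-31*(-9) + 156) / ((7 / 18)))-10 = 15527 / 14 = 1109.07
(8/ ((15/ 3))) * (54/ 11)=432/ 55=7.85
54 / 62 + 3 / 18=193 / 186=1.04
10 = 10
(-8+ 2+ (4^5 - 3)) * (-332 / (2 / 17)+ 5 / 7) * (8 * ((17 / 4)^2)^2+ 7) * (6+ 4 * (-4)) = 1199063003625 / 16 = 74941437726.56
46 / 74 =23 / 37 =0.62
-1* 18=-18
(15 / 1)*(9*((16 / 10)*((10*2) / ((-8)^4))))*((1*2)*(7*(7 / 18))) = 735 / 128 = 5.74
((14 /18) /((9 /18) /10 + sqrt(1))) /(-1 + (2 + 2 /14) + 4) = 35 /243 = 0.14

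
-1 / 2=-0.50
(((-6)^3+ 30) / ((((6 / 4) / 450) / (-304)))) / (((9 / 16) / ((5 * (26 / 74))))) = 52978162.16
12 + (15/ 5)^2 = 21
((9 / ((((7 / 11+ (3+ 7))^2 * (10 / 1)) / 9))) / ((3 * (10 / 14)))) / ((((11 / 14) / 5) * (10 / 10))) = 539 / 2535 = 0.21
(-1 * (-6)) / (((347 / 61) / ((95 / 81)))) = 11590 / 9369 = 1.24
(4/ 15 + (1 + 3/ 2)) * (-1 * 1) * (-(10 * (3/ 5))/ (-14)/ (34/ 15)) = -249/ 476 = -0.52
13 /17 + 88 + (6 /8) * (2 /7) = 21177 /238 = 88.98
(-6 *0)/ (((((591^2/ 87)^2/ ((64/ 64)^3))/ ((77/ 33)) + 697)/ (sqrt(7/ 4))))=0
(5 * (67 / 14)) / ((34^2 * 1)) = 335 / 16184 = 0.02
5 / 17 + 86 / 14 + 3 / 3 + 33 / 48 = 15469 / 1904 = 8.12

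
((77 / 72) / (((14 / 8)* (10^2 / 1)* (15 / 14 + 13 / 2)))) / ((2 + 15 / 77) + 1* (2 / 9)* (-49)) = -5929 / 63865000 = -0.00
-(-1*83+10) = 73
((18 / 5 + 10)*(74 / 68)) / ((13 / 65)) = 74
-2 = -2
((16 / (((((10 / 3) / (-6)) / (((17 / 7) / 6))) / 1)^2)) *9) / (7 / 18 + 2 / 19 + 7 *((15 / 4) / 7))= 64047024 / 3556175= 18.01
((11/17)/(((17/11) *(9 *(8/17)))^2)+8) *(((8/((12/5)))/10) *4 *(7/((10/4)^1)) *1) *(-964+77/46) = -43775503499/1520208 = -28795.73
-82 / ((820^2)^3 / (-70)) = 7 / 370739843200000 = 0.00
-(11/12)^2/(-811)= 0.00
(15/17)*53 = 795/17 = 46.76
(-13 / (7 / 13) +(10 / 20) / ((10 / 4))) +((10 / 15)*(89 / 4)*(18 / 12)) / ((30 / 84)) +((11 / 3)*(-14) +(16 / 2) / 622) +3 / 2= -74867 / 6531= -11.46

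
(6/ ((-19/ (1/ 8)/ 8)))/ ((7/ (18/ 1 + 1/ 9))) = -326/ 399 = -0.82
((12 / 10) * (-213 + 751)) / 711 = 1076 / 1185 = 0.91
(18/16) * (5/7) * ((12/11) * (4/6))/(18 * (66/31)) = 0.02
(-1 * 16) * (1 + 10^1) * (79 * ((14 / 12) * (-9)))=145992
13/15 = 0.87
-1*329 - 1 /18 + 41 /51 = -100445 /306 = -328.25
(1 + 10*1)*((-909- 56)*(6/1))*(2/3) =-42460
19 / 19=1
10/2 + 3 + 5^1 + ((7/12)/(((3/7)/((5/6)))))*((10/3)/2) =9649/648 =14.89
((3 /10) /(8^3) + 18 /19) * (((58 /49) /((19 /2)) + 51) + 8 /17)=48.91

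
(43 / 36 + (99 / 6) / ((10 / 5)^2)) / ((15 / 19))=7277 / 1080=6.74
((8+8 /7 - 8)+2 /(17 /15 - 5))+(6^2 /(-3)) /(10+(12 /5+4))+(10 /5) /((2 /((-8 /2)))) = -34175 /8323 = -4.11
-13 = -13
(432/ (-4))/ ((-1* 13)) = 8.31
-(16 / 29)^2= -256 / 841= -0.30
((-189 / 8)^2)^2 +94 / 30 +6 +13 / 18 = 311530.81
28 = 28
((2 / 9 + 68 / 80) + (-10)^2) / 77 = 2599 / 1980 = 1.31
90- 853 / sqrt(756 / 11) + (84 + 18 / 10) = 879 / 5- 853 * sqrt(231) / 126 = 72.91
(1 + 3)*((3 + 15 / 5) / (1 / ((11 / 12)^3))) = 1331 / 72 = 18.49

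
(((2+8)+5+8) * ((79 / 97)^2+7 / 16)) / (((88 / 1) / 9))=34303833 / 13247872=2.59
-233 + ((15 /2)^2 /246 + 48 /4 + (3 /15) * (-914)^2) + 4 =273654383 /1640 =166862.43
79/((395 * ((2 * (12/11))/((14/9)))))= 77/540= 0.14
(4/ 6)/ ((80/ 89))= 89/ 120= 0.74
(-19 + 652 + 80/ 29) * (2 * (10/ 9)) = 368740/ 261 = 1412.80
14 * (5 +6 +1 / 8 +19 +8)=2135 / 4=533.75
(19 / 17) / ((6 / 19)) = 361 / 102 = 3.54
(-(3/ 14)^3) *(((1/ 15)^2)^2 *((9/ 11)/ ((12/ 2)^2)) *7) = -1/ 32340000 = -0.00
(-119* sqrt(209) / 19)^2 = 155771 / 19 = 8198.47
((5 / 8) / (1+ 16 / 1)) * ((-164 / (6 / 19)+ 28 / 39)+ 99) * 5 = -136375 / 1768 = -77.14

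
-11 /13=-0.85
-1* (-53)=53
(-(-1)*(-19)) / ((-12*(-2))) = -19 / 24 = -0.79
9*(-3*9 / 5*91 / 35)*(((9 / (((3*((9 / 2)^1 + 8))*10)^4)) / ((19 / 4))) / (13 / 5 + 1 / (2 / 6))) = -351 / 162353515625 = -0.00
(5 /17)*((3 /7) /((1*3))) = 5 /119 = 0.04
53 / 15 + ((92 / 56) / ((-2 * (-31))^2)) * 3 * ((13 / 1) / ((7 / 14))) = 1439579 / 403620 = 3.57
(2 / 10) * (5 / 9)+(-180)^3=-52487999 / 9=-5831999.89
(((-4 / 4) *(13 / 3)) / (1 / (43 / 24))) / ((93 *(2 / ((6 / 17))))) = -559 / 37944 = -0.01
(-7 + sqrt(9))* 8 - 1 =-33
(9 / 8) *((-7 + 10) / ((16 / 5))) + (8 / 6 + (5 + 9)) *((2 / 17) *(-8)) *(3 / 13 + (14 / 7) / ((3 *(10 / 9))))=-10.93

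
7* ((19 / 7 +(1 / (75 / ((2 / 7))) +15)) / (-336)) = -4651 / 12600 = -0.37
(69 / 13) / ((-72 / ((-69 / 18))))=529 / 1872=0.28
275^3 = 20796875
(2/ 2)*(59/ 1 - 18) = 41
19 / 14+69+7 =1083 / 14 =77.36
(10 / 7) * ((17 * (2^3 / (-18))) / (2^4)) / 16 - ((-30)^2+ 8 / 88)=-19961351 / 22176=-900.13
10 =10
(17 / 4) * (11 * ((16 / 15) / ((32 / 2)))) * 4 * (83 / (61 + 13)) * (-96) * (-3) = 745008 / 185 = 4027.07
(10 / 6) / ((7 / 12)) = 20 / 7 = 2.86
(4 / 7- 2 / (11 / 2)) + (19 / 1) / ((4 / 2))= 1495 / 154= 9.71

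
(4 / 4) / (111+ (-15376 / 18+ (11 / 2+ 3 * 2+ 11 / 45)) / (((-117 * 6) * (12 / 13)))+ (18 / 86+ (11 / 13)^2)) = 423811440 / 47986219261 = 0.01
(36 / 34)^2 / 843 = 108 / 81209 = 0.00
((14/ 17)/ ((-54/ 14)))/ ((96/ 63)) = -343/ 2448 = -0.14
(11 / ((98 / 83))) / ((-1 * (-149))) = 913 / 14602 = 0.06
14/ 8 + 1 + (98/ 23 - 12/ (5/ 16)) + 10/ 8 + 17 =-13.14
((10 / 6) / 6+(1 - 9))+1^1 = -121 / 18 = -6.72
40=40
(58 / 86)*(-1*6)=-174 / 43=-4.05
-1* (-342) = 342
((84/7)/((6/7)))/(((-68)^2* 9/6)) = 7/3468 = 0.00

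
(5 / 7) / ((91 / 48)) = 240 / 637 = 0.38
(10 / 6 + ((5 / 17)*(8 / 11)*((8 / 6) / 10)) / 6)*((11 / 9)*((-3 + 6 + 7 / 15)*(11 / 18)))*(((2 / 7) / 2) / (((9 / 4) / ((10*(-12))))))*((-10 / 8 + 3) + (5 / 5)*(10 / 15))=-186648176 / 2342277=-79.69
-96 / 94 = -48 / 47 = -1.02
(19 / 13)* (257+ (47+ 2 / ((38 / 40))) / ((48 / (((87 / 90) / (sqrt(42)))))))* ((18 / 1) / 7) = 9019* sqrt(42) / 101920+ 87894 / 91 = 966.44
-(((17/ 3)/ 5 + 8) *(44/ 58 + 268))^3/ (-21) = 704297002.84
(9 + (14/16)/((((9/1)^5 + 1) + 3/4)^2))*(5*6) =270.00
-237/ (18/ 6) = -79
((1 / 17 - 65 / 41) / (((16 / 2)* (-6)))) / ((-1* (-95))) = 7 / 20910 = 0.00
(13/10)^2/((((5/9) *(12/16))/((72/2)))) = 18252/125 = 146.02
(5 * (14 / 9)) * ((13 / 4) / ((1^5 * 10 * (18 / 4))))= 91 / 162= 0.56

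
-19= -19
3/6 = 1/2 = 0.50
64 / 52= 16 / 13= 1.23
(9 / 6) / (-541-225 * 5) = -3 / 3332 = -0.00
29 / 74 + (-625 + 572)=-3893 / 74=-52.61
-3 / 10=-0.30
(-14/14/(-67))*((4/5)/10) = 2/1675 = 0.00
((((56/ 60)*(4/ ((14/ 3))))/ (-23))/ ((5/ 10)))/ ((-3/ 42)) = 112/ 115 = 0.97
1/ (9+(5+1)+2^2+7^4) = 1/ 2420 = 0.00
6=6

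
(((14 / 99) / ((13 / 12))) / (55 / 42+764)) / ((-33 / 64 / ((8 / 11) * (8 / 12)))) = -802816 / 5005532961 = -0.00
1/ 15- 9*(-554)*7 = 523531/ 15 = 34902.07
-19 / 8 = -2.38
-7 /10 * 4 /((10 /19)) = -133 /25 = -5.32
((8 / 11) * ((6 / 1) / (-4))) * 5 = -5.45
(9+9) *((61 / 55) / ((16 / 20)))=549 / 22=24.95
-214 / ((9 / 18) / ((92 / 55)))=-39376 / 55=-715.93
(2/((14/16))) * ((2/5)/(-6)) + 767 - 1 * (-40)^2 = -87481/105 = -833.15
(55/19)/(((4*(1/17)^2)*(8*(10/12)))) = 9537/304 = 31.37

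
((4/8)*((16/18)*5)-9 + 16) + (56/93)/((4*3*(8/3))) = 10313/1116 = 9.24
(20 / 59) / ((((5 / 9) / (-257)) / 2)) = -18504 / 59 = -313.63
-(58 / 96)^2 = -0.37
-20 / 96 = -5 / 24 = -0.21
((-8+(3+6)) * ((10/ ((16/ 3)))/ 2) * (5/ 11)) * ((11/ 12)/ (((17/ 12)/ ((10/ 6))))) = 125/ 272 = 0.46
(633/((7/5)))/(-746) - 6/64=-0.70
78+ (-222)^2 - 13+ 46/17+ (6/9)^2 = 7550879/153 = 49352.15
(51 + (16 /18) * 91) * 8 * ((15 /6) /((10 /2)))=4748 /9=527.56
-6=-6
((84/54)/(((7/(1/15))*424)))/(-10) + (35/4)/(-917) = -357881/37492200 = -0.01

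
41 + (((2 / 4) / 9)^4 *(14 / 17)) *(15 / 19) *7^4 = 231783563 / 5651208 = 41.01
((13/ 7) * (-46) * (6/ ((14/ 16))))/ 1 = -28704/ 49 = -585.80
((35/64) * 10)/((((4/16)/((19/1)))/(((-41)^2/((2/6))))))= 16767975/8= 2095996.88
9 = 9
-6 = -6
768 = 768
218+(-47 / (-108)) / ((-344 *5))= 40495633 / 185760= 218.00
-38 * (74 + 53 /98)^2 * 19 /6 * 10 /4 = -32106753375 /19208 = -1671530.27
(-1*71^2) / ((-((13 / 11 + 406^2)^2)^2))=73805281 / 10809148022226057135937761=0.00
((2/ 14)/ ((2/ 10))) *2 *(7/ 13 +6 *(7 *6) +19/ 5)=33324/ 91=366.20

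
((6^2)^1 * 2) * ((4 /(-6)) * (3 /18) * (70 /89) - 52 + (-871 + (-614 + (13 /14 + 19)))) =-68053676 /623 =-109235.43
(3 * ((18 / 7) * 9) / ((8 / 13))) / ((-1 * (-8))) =3159 / 224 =14.10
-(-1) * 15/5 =3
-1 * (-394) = 394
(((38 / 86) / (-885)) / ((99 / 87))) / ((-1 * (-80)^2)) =551 / 8037216000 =0.00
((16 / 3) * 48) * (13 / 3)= 3328 / 3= 1109.33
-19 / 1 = -19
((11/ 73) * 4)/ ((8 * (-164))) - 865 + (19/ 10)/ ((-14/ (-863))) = -747.88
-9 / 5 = -1.80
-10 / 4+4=3 / 2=1.50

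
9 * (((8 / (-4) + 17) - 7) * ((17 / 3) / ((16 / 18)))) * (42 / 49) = 2754 / 7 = 393.43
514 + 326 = 840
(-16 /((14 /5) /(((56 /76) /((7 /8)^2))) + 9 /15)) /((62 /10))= -25600 /34813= -0.74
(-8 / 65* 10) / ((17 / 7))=-112 / 221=-0.51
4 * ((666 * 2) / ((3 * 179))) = 1776 / 179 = 9.92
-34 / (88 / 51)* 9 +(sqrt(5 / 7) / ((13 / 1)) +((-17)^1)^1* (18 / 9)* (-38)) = sqrt(35) / 91 +49045 / 44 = 1114.72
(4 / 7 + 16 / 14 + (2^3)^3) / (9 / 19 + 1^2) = 17081 / 49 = 348.59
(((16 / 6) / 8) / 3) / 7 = 1 / 63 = 0.02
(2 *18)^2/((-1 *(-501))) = 432/167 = 2.59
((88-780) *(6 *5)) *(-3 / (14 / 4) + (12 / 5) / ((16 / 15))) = -202410 / 7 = -28915.71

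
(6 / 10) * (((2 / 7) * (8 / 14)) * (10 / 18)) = 8 / 147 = 0.05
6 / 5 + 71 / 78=2.11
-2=-2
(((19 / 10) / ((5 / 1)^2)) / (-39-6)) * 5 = -19 / 2250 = -0.01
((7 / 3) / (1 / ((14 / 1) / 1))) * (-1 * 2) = -196 / 3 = -65.33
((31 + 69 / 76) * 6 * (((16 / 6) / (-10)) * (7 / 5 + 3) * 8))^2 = 1165812736 / 361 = 3229398.16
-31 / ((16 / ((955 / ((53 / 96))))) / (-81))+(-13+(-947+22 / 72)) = 516137983 / 1908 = 270512.57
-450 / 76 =-225 / 38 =-5.92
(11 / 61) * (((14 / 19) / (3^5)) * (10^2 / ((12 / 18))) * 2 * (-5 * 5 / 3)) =-385000 / 281637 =-1.37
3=3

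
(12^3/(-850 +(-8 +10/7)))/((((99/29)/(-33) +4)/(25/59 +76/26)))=-225115632/129919829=-1.73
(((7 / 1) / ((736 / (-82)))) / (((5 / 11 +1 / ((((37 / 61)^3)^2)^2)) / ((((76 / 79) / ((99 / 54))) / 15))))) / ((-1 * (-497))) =-5128119612549387483899 / 37709718138463826999491695520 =-0.00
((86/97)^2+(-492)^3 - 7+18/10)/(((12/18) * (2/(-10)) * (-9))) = -933807906769/9409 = -99246243.68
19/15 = 1.27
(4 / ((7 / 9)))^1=5.14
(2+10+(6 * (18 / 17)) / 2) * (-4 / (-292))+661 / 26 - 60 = -1108951 / 32266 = -34.37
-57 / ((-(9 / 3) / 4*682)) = 38 / 341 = 0.11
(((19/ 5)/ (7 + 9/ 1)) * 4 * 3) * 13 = 741/ 20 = 37.05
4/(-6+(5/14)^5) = -2151296/3223819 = -0.67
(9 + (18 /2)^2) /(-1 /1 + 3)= 45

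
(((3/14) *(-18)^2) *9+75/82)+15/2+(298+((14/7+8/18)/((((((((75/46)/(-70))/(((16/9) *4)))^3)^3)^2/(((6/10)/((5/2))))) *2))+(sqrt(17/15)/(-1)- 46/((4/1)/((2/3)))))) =743857458150709153027620617593534214581306448116207328867274555320970316640979716145944/4774753910028218402235597182178497314453125- sqrt(255)/15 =155789695587958169080458100000000000000000000.00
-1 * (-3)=3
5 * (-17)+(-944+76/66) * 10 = -313945/33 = -9513.48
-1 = -1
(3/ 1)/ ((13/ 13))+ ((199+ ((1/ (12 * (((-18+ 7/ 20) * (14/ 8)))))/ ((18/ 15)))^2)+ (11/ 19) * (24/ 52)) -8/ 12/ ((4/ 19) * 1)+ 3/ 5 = 243953308697167/ 1221595608870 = 199.70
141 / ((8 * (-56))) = -141 / 448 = -0.31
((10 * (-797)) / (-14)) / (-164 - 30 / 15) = -3985 / 1162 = -3.43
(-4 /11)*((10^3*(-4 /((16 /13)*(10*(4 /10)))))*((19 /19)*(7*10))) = 20681.82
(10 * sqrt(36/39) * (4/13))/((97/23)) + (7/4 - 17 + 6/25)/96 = -1501/9600 + 1840 * sqrt(39)/16393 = 0.54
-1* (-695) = 695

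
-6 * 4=-24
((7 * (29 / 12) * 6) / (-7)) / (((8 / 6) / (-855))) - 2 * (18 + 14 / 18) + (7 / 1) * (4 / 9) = 666985 / 72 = 9263.68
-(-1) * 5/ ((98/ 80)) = 200/ 49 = 4.08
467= 467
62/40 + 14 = 311/20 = 15.55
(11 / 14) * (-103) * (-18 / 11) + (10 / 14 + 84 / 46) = 21730 / 161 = 134.97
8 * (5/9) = 40/9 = 4.44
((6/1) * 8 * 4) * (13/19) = 2496/19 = 131.37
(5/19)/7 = 5/133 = 0.04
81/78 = 27/26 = 1.04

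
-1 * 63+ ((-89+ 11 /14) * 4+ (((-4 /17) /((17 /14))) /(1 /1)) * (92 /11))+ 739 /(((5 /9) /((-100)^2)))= 296000115867 /22253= 13301582.52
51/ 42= 17/ 14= 1.21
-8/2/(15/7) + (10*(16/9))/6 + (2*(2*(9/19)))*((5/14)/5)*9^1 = 41554/17955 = 2.31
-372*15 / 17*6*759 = -25411320 / 17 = -1494783.53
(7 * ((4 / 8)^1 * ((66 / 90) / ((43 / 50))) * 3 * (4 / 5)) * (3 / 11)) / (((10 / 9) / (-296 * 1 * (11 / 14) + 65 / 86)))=-3767931 / 9245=-407.56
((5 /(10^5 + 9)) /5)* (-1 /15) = -1 /1500135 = -0.00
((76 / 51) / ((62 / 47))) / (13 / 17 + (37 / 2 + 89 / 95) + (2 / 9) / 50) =5090100 / 91045171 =0.06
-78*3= -234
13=13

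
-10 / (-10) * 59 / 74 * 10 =295 / 37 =7.97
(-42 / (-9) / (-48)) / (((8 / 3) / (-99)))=231 / 64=3.61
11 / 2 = 5.50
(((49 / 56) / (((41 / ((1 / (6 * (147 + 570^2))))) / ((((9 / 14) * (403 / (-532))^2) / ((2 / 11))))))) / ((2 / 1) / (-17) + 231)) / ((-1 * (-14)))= 30370483 / 4421602523504588800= 0.00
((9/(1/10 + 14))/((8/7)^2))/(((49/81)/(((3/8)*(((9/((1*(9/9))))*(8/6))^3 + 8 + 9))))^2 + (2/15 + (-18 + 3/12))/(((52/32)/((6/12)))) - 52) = -1718043284104875/201865294053240992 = -0.01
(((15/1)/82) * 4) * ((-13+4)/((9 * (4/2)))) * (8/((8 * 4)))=-15/164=-0.09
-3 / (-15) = 1 / 5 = 0.20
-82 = -82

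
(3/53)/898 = 3/47594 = 0.00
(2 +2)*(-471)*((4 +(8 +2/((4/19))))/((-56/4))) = 20253/7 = 2893.29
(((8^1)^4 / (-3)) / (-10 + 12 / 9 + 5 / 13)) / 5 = 53248 / 1615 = 32.97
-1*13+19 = 6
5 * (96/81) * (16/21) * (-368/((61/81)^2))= -76308480/26047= -2929.65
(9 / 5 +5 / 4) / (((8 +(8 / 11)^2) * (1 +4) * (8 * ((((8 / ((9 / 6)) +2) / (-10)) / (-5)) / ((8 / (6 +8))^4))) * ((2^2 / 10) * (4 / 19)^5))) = 8307312145 / 211441664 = 39.29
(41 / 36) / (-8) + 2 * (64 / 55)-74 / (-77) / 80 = 4429 / 2016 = 2.20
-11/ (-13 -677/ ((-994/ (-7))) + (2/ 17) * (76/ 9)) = 238986/ 364435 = 0.66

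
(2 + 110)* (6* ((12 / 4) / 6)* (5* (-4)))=-6720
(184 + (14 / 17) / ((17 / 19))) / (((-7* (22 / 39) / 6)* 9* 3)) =-231582 / 22253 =-10.41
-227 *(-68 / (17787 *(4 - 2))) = 7718 / 17787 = 0.43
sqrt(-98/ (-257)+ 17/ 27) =sqrt(5408565)/ 2313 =1.01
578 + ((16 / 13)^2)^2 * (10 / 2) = 16835938 / 28561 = 589.47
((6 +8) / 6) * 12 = 28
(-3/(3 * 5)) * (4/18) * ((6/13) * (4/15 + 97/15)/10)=-202/14625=-0.01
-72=-72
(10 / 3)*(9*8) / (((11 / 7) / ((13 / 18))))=3640 / 33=110.30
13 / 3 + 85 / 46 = 853 / 138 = 6.18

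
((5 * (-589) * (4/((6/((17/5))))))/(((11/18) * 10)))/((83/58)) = -763.31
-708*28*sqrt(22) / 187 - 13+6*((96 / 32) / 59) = -19824*sqrt(22) / 187 - 749 / 59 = -509.93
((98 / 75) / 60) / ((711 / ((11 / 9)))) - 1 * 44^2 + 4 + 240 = -24360992461 / 14397750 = -1692.00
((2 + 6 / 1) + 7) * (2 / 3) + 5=15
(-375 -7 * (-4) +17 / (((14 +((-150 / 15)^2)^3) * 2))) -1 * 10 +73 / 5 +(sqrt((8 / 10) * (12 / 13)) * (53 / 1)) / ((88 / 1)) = -341.88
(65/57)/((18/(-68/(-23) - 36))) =-1300/621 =-2.09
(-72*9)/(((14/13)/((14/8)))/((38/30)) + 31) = -160056/7777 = -20.58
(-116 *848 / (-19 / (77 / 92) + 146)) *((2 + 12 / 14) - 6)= 11902528 / 4747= 2507.38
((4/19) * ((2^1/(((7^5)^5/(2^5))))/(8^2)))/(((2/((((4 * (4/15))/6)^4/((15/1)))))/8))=65536/1567277559925220630340935746875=0.00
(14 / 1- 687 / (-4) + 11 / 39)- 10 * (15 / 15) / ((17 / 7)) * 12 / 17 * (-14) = 10221629 / 45084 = 226.72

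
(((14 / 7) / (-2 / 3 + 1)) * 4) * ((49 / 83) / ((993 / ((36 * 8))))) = 112896 / 27473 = 4.11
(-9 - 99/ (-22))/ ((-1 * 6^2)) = 1/ 8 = 0.12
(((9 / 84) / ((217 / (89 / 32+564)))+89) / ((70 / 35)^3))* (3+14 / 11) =116552339 / 2444288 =47.68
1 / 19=0.05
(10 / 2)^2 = 25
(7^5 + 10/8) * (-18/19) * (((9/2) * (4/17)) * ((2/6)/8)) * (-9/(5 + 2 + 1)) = 16337619/20672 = 790.33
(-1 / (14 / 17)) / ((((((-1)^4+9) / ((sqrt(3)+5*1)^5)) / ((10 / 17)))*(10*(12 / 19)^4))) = -46263955 / 145152 -126541691*sqrt(3) / 725760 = -620.72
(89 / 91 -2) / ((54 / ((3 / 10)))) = -31 / 5460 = -0.01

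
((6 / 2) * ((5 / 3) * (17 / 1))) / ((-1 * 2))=-85 / 2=-42.50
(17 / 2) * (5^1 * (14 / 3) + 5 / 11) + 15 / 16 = 107255 / 528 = 203.13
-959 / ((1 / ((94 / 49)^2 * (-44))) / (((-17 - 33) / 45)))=-532634080 / 3087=-172541.00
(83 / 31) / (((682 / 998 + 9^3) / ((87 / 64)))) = 3603279 / 722398208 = 0.00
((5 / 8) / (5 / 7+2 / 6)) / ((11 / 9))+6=12561 / 1936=6.49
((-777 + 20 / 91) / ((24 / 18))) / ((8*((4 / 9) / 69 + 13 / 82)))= -5399285121 / 12231856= -441.41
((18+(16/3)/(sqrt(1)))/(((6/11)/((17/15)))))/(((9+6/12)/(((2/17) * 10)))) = 3080/513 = 6.00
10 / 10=1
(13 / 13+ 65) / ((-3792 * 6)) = -11 / 3792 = -0.00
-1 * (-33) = 33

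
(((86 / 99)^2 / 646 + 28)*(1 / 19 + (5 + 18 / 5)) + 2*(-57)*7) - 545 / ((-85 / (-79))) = -1062.25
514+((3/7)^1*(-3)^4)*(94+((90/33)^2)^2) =83419720/14641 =5697.68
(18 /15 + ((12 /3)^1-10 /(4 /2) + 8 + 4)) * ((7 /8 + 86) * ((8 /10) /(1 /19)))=161101 /10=16110.10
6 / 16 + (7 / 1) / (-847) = 355 / 968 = 0.37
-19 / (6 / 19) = -361 / 6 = -60.17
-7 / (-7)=1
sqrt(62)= 7.87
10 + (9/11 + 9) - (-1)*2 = 240/11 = 21.82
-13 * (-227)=2951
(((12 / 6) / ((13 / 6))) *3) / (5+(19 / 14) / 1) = 504 / 1157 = 0.44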